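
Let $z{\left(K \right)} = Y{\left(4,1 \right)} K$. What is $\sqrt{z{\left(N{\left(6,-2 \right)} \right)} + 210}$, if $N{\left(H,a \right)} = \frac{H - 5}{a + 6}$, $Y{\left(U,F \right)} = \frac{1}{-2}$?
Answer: $\frac{\sqrt{3358}}{4} \approx 14.487$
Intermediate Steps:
$Y{\left(U,F \right)} = - \frac{1}{2}$
$N{\left(H,a \right)} = \frac{-5 + H}{6 + a}$
$z{\left(K \right)} = - \frac{K}{2}$
$\sqrt{z{\left(N{\left(6,-2 \right)} \right)} + 210} = \sqrt{- \frac{\frac{1}{6 - 2} \left(-5 + 6\right)}{2} + 210} = \sqrt{- \frac{\frac{1}{4} \cdot 1}{2} + 210} = \sqrt{\left(- \frac{1}{2}\right) \frac{1}{4} + 210} = \sqrt{- \frac{1}{8} + 210} = \sqrt{\frac{1679}{8}} = \frac{\sqrt{3358}}{4}$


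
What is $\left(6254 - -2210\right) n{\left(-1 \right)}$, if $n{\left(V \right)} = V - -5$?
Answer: $33856$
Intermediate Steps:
$n{\left(V \right)} = 5 + V$ ($n{\left(V \right)} = V + 5 = 5 + V$)
$\left(6254 - -2210\right) n{\left(-1 \right)} = \left(6254 - -2210\right) \left(5 - 1\right) = \left(6254 + 2210\right) 4 = 8464 \cdot 4 = 33856$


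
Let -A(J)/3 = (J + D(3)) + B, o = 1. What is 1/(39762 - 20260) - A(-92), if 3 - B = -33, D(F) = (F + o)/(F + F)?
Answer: -3237331/19502 ≈ -166.00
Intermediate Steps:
D(F) = (1 + F)/(2*F) (D(F) = (F + 1)/(F + F) = (1 + F)/((2*F)) = (1 + F)*(1/(2*F)) = (1 + F)/(2*F))
B = 36 (B = 3 - 1*(-33) = 3 + 33 = 36)
A(J) = -110 - 3*J (A(J) = -3*((J + (1/2)*(1 + 3)/3) + 36) = -3*((J + (1/2)*(1/3)*4) + 36) = -3*((J + 2/3) + 36) = -3*((2/3 + J) + 36) = -3*(110/3 + J) = -110 - 3*J)
1/(39762 - 20260) - A(-92) = 1/(39762 - 20260) - (-110 - 3*(-92)) = 1/19502 - (-110 + 276) = 1/19502 - 1*166 = 1/19502 - 166 = -3237331/19502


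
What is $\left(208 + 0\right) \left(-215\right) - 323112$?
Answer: $-367832$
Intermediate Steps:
$\left(208 + 0\right) \left(-215\right) - 323112 = 208 \left(-215\right) - 323112 = -44720 - 323112 = -367832$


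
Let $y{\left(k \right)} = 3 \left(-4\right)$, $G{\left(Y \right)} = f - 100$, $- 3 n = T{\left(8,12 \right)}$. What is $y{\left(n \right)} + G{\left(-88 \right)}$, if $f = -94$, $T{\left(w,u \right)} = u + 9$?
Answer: $-206$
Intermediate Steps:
$T{\left(w,u \right)} = 9 + u$
$n = -7$ ($n = - \frac{9 + 12}{3} = \left(- \frac{1}{3}\right) 21 = -7$)
$G{\left(Y \right)} = -194$ ($G{\left(Y \right)} = -94 - 100 = -194$)
$y{\left(k \right)} = -12$
$y{\left(n \right)} + G{\left(-88 \right)} = -12 - 194 = -206$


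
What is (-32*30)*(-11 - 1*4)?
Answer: 14400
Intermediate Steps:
(-32*30)*(-11 - 1*4) = -960*(-11 - 4) = -960*(-15) = 14400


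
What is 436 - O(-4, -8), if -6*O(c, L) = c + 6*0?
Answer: 1306/3 ≈ 435.33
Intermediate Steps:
O(c, L) = -c/6 (O(c, L) = -(c + 6*0)/6 = -(c + 0)/6 = -c/6)
436 - O(-4, -8) = 436 - (-1)*(-4)/6 = 436 - 1*2/3 = 436 - 2/3 = 1306/3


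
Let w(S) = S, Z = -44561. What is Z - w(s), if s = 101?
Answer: -44662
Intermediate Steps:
Z - w(s) = -44561 - 1*101 = -44561 - 101 = -44662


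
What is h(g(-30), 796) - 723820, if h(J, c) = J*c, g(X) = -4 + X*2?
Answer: -774764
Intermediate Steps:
g(X) = -4 + 2*X
h(g(-30), 796) - 723820 = (-4 + 2*(-30))*796 - 723820 = (-4 - 60)*796 - 723820 = -64*796 - 723820 = -50944 - 723820 = -774764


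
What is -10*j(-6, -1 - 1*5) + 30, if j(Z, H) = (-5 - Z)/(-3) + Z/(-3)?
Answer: 40/3 ≈ 13.333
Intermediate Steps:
j(Z, H) = 5/3 (j(Z, H) = (-5 - Z)*(-1/3) + Z*(-1/3) = (5/3 + Z/3) - Z/3 = 5/3)
-10*j(-6, -1 - 1*5) + 30 = -10*5/3 + 30 = -50/3 + 30 = 40/3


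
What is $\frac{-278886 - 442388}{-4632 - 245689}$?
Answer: $\frac{721274}{250321} \approx 2.8814$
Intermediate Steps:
$\frac{-278886 - 442388}{-4632 - 245689} = - \frac{721274}{-250321} = \left(-721274\right) \left(- \frac{1}{250321}\right) = \frac{721274}{250321}$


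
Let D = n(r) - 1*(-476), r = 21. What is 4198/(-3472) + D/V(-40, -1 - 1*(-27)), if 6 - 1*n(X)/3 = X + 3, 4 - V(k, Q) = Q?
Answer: -389385/19096 ≈ -20.391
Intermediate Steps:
V(k, Q) = 4 - Q
n(X) = 9 - 3*X (n(X) = 18 - 3*(X + 3) = 18 - 3*(3 + X) = 18 + (-9 - 3*X) = 9 - 3*X)
D = 422 (D = (9 - 3*21) - 1*(-476) = (9 - 63) + 476 = -54 + 476 = 422)
4198/(-3472) + D/V(-40, -1 - 1*(-27)) = 4198/(-3472) + 422/(4 - (-1 - 1*(-27))) = 4198*(-1/3472) + 422/(4 - (-1 + 27)) = -2099/1736 + 422/(4 - 1*26) = -2099/1736 + 422/(4 - 26) = -2099/1736 + 422/(-22) = -2099/1736 + 422*(-1/22) = -2099/1736 - 211/11 = -389385/19096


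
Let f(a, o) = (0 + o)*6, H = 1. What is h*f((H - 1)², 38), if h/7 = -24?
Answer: -38304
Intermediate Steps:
h = -168 (h = 7*(-24) = -168)
f(a, o) = 6*o (f(a, o) = o*6 = 6*o)
h*f((H - 1)², 38) = -1008*38 = -168*228 = -38304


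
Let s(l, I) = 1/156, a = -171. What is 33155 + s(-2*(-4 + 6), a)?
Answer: 5172181/156 ≈ 33155.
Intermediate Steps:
s(l, I) = 1/156
33155 + s(-2*(-4 + 6), a) = 33155 + 1/156 = 5172181/156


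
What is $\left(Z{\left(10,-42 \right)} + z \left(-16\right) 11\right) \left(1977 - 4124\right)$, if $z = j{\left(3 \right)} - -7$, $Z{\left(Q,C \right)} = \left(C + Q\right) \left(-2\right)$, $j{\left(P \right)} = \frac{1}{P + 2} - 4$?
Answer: $\frac{5358912}{5} \approx 1.0718 \cdot 10^{6}$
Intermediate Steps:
$j{\left(P \right)} = -4 + \frac{1}{2 + P}$ ($j{\left(P \right)} = \frac{1}{2 + P} - 4 = -4 + \frac{1}{2 + P}$)
$Z{\left(Q,C \right)} = - 2 C - 2 Q$
$z = \frac{16}{5}$ ($z = \frac{-7 - 12}{2 + 3} - -7 = \frac{-7 - 12}{5} + 7 = \frac{1}{5} \left(-19\right) + 7 = - \frac{19}{5} + 7 = \frac{16}{5} \approx 3.2$)
$\left(Z{\left(10,-42 \right)} + z \left(-16\right) 11\right) \left(1977 - 4124\right) = \left(\left(\left(-2\right) \left(-42\right) - 20\right) + \frac{16}{5} \left(-16\right) 11\right) \left(1977 - 4124\right) = \left(\left(84 - 20\right) - \frac{2816}{5}\right) \left(-2147\right) = \left(64 - \frac{2816}{5}\right) \left(-2147\right) = \left(- \frac{2496}{5}\right) \left(-2147\right) = \frac{5358912}{5}$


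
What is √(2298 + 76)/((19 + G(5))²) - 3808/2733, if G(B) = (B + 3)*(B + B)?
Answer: -3808/2733 + √2374/9801 ≈ -1.3884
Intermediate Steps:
G(B) = 2*B*(3 + B) (G(B) = (3 + B)*(2*B) = 2*B*(3 + B))
√(2298 + 76)/((19 + G(5))²) - 3808/2733 = √(2298 + 76)/((19 + 2*5*(3 + 5))²) - 3808/2733 = √2374/((19 + 2*5*8)²) - 3808*1/2733 = √2374/((19 + 80)²) - 3808/2733 = √2374/(99²) - 3808/2733 = √2374/9801 - 3808/2733 = -3808/2733 + √2374/9801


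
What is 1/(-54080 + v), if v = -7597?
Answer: -1/61677 ≈ -1.6214e-5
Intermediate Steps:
1/(-54080 + v) = 1/(-54080 - 7597) = 1/(-61677) = -1/61677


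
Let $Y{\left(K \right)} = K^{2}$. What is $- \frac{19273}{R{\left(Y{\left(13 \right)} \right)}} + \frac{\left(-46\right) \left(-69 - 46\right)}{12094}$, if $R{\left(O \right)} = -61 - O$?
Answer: $\frac{117152181}{1390810} \approx 84.233$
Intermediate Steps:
$- \frac{19273}{R{\left(Y{\left(13 \right)} \right)}} + \frac{\left(-46\right) \left(-69 - 46\right)}{12094} = - \frac{19273}{-61 - 13^{2}} + \frac{\left(-46\right) \left(-69 - 46\right)}{12094} = - \frac{19273}{-61 - 169} + \left(-46\right) \left(-115\right) \frac{1}{12094} = - \frac{19273}{-61 - 169} + 5290 \cdot \frac{1}{12094} = - \frac{19273}{-230} + \frac{2645}{6047} = \left(-19273\right) \left(- \frac{1}{230}\right) + \frac{2645}{6047} = \frac{19273}{230} + \frac{2645}{6047} = \frac{117152181}{1390810}$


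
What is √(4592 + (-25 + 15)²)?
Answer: 2*√1173 ≈ 68.498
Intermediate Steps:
√(4592 + (-25 + 15)²) = √(4592 + (-10)²) = √(4592 + 100) = √4692 = 2*√1173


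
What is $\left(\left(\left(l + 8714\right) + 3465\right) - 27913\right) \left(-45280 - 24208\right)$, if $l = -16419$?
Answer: $2234247664$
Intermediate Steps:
$\left(\left(\left(l + 8714\right) + 3465\right) - 27913\right) \left(-45280 - 24208\right) = \left(\left(\left(-16419 + 8714\right) + 3465\right) - 27913\right) \left(-45280 - 24208\right) = \left(\left(-7705 + 3465\right) - 27913\right) \left(-69488\right) = \left(-4240 - 27913\right) \left(-69488\right) = \left(-32153\right) \left(-69488\right) = 2234247664$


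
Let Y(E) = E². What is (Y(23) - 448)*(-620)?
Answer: -50220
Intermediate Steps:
(Y(23) - 448)*(-620) = (23² - 448)*(-620) = (529 - 448)*(-620) = 81*(-620) = -50220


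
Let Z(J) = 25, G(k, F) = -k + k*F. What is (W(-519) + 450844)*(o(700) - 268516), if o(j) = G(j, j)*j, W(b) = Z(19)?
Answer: 154306075649596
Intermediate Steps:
G(k, F) = -k + F*k
W(b) = 25
o(j) = j²*(-1 + j) (o(j) = (j*(-1 + j))*j = j²*(-1 + j))
(W(-519) + 450844)*(o(700) - 268516) = (25 + 450844)*(700²*(-1 + 700) - 268516) = 450869*(490000*699 - 268516) = 450869*(342510000 - 268516) = 450869*342241484 = 154306075649596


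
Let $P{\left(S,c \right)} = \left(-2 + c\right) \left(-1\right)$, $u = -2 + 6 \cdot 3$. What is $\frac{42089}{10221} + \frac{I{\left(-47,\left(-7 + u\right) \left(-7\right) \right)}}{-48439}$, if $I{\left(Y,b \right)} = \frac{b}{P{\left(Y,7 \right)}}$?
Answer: $\frac{10193101432}{2475475095} \approx 4.1176$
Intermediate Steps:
$u = 16$ ($u = -2 + 18 = 16$)
$P{\left(S,c \right)} = 2 - c$
$I{\left(Y,b \right)} = - \frac{b}{5}$ ($I{\left(Y,b \right)} = \frac{b}{2 - 7} = \frac{b}{-5} = b \left(- \frac{1}{5}\right) = - \frac{b}{5}$)
$\frac{42089}{10221} + \frac{I{\left(-47,\left(-7 + u\right) \left(-7\right) \right)}}{-48439} = \frac{42089}{10221} + \frac{\left(- \frac{1}{5}\right) \left(-7 + 16\right) \left(-7\right)}{-48439} = 42089 \cdot \frac{1}{10221} + - \frac{9 \left(-7\right)}{5} \left(- \frac{1}{48439}\right) = \frac{42089}{10221} + \left(- \frac{1}{5}\right) \left(-63\right) \left(- \frac{1}{48439}\right) = \frac{42089}{10221} + \frac{63}{5} \left(- \frac{1}{48439}\right) = \frac{42089}{10221} - \frac{63}{242195} = \frac{10193101432}{2475475095}$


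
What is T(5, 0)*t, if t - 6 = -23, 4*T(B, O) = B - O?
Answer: -85/4 ≈ -21.250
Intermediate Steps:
T(B, O) = -O/4 + B/4 (T(B, O) = (B - O)/4 = -O/4 + B/4)
t = -17 (t = 6 - 23 = -17)
T(5, 0)*t = (-¼*0 + (¼)*5)*(-17) = (0 + 5/4)*(-17) = (5/4)*(-17) = -85/4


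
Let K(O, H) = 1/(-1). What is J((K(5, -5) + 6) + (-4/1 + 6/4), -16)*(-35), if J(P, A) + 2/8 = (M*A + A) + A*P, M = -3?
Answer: 1155/4 ≈ 288.75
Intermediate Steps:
K(O, H) = -1
J(P, A) = -¼ - 2*A + A*P (J(P, A) = -¼ + ((-3*A + A) + A*P) = -¼ + (-2*A + A*P) = -¼ - 2*A + A*P)
J((K(5, -5) + 6) + (-4/1 + 6/4), -16)*(-35) = (-¼ - 2*(-16) - 16*((-1 + 6) + (-4/1 + 6/4)))*(-35) = (-¼ + 32 - 16*(5 + (-4*1 + 6*(¼))))*(-35) = (-¼ + 32 - 16*(5 + (-4 + 3/2)))*(-35) = (-¼ + 32 - 16*(5 - 5/2))*(-35) = (-¼ + 32 - 16*5/2)*(-35) = (-¼ + 32 - 40)*(-35) = -33/4*(-35) = 1155/4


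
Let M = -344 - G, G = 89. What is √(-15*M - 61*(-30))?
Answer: 15*√37 ≈ 91.241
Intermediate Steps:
M = -433 (M = -344 - 1*89 = -344 - 89 = -433)
√(-15*M - 61*(-30)) = √(-15*(-433) - 61*(-30)) = √(6495 + 1830) = √8325 = 15*√37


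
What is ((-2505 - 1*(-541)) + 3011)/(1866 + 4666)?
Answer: 1047/6532 ≈ 0.16029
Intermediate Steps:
((-2505 - 1*(-541)) + 3011)/(1866 + 4666) = ((-2505 + 541) + 3011)/6532 = (-1964 + 3011)*(1/6532) = 1047*(1/6532) = 1047/6532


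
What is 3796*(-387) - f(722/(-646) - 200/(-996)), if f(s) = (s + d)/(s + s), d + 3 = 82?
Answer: -5701225549/3881 ≈ -1.4690e+6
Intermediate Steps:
d = 79 (d = -3 + 82 = 79)
f(s) = (79 + s)/(2*s) (f(s) = (s + 79)/(s + s) = (79 + s)/((2*s)) = (79 + s)*(1/(2*s)) = (79 + s)/(2*s))
3796*(-387) - f(722/(-646) - 200/(-996)) = 3796*(-387) - (79 + (722/(-646) - 200/(-996)))/(2*(722/(-646) - 200/(-996))) = -1469052 - (79 + (722*(-1/646) - 200*(-1/996)))/(2*(722*(-1/646) - 200*(-1/996))) = -1469052 - (79 + (-19/17 + 50/249))/(2*(-19/17 + 50/249)) = -1469052 - (79 - 3881/4233)/(2*(-3881/4233)) = -1469052 - (-4233)*330526/(2*3881*4233) = -1469052 - 1*(-165263/3881) = -1469052 + 165263/3881 = -5701225549/3881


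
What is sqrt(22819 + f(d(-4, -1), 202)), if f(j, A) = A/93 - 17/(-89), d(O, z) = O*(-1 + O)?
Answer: sqrt(1563462576894)/8277 ≈ 151.07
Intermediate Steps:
f(j, A) = 17/89 + A/93 (f(j, A) = A*(1/93) - 17*(-1/89) = A/93 + 17/89 = 17/89 + A/93)
sqrt(22819 + f(d(-4, -1), 202)) = sqrt(22819 + (17/89 + (1/93)*202)) = sqrt(22819 + (17/89 + 202/93)) = sqrt(22819 + 19559/8277) = sqrt(188892422/8277) = sqrt(1563462576894)/8277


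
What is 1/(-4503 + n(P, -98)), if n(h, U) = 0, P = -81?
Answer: -1/4503 ≈ -0.00022207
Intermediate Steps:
1/(-4503 + n(P, -98)) = 1/(-4503 + 0) = 1/(-4503) = -1/4503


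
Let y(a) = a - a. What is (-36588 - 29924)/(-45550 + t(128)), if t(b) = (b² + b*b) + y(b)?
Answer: 33256/6391 ≈ 5.2036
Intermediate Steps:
y(a) = 0
t(b) = 2*b² (t(b) = (b² + b*b) + 0 = (b² + b²) + 0 = 2*b² + 0 = 2*b²)
(-36588 - 29924)/(-45550 + t(128)) = (-36588 - 29924)/(-45550 + 2*128²) = -66512/(-45550 + 2*16384) = -66512/(-45550 + 32768) = -66512/(-12782) = -66512*(-1/12782) = 33256/6391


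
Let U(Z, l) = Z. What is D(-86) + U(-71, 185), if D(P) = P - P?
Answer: -71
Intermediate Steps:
D(P) = 0
D(-86) + U(-71, 185) = 0 - 71 = -71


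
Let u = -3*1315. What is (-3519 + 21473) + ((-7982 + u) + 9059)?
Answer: 15086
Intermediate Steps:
u = -3945
(-3519 + 21473) + ((-7982 + u) + 9059) = (-3519 + 21473) + ((-7982 - 3945) + 9059) = 17954 + (-11927 + 9059) = 17954 - 2868 = 15086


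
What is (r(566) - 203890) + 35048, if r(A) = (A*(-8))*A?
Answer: -2731690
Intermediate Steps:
r(A) = -8*A² (r(A) = (-8*A)*A = -8*A²)
(r(566) - 203890) + 35048 = (-8*566² - 203890) + 35048 = (-8*320356 - 203890) + 35048 = (-2562848 - 203890) + 35048 = -2766738 + 35048 = -2731690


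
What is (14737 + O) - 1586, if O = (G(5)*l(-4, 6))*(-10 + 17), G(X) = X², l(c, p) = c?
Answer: 12451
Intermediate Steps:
O = -700 (O = (5²*(-4))*(-10 + 17) = (25*(-4))*7 = -100*7 = -700)
(14737 + O) - 1586 = (14737 - 700) - 1586 = 14037 - 1586 = 12451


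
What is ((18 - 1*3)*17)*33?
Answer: 8415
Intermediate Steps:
((18 - 1*3)*17)*33 = ((18 - 3)*17)*33 = (15*17)*33 = 255*33 = 8415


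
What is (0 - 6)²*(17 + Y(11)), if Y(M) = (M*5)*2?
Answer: 4572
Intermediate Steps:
Y(M) = 10*M (Y(M) = (5*M)*2 = 10*M)
(0 - 6)²*(17 + Y(11)) = (0 - 6)²*(17 + 10*11) = (-6)²*(17 + 110) = 36*127 = 4572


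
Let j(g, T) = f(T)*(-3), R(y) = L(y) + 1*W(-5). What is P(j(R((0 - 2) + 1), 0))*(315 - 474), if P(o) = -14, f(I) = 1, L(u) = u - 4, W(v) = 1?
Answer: 2226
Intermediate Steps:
L(u) = -4 + u
R(y) = -3 + y (R(y) = (-4 + y) + 1*1 = (-4 + y) + 1 = -3 + y)
j(g, T) = -3 (j(g, T) = 1*(-3) = -3)
P(j(R((0 - 2) + 1), 0))*(315 - 474) = -14*(315 - 474) = -14*(-159) = 2226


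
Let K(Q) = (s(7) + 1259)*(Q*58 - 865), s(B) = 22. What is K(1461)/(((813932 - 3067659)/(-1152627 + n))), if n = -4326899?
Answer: 84103924008234/321961 ≈ 2.6122e+8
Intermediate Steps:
K(Q) = -1108065 + 74298*Q (K(Q) = (22 + 1259)*(Q*58 - 865) = 1281*(58*Q - 865) = 1281*(-865 + 58*Q) = -1108065 + 74298*Q)
K(1461)/(((813932 - 3067659)/(-1152627 + n))) = (-1108065 + 74298*1461)/(((813932 - 3067659)/(-1152627 - 4326899))) = (-1108065 + 108549378)/((-2253727/(-5479526))) = 107441313/((-2253727*(-1/5479526))) = 107441313/(2253727/5479526) = 107441313*(5479526/2253727) = 84103924008234/321961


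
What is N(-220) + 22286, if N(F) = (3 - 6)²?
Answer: 22295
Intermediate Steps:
N(F) = 9 (N(F) = (-3)² = 9)
N(-220) + 22286 = 9 + 22286 = 22295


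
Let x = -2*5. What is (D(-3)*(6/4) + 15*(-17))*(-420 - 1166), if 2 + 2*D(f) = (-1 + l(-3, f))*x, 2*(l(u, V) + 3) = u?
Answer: 682773/2 ≈ 3.4139e+5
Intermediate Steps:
l(u, V) = -3 + u/2
x = -10
D(f) = 53/2 (D(f) = -1 + ((-1 + (-3 + (½)*(-3)))*(-10))/2 = -1 + ((-1 + (-3 - 3/2))*(-10))/2 = -1 + ((-1 - 9/2)*(-10))/2 = -1 + (-11/2*(-10))/2 = -1 + (½)*55 = -1 + 55/2 = 53/2)
(D(-3)*(6/4) + 15*(-17))*(-420 - 1166) = (53*(6/4)/2 + 15*(-17))*(-420 - 1166) = (53*(6*(¼))/2 - 255)*(-1586) = ((53/2)*(3/2) - 255)*(-1586) = (159/4 - 255)*(-1586) = -861/4*(-1586) = 682773/2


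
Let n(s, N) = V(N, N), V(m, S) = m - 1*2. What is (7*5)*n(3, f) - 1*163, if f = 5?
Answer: -58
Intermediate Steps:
V(m, S) = -2 + m (V(m, S) = m - 2 = -2 + m)
n(s, N) = -2 + N
(7*5)*n(3, f) - 1*163 = (7*5)*(-2 + 5) - 1*163 = 35*3 - 163 = 105 - 163 = -58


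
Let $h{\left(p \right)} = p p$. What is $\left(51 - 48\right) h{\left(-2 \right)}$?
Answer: $12$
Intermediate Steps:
$h{\left(p \right)} = p^{2}$
$\left(51 - 48\right) h{\left(-2 \right)} = \left(51 - 48\right) \left(-2\right)^{2} = 3 \cdot 4 = 12$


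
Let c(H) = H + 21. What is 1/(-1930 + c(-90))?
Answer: -1/1999 ≈ -0.00050025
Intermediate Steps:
c(H) = 21 + H
1/(-1930 + c(-90)) = 1/(-1930 + (21 - 90)) = 1/(-1930 - 69) = 1/(-1999) = -1/1999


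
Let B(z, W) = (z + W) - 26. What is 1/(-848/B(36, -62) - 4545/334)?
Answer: 4342/11723 ≈ 0.37038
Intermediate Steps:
B(z, W) = -26 + W + z (B(z, W) = (W + z) - 26 = -26 + W + z)
1/(-848/B(36, -62) - 4545/334) = 1/(-848/(-26 - 62 + 36) - 4545/334) = 1/(-848/(-52) - 4545*1/334) = 1/(-848*(-1/52) - 4545/334) = 1/(212/13 - 4545/334) = 1/(11723/4342) = 4342/11723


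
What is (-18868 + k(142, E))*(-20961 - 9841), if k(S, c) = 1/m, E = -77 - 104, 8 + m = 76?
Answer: 19759837223/34 ≈ 5.8117e+8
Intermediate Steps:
m = 68 (m = -8 + 76 = 68)
E = -181
k(S, c) = 1/68
(-18868 + k(142, E))*(-20961 - 9841) = (-18868 + 1/68)*(-20961 - 9841) = -1283023/68*(-30802) = 19759837223/34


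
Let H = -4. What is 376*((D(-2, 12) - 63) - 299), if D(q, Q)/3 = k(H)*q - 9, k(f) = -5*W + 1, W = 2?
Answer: -125960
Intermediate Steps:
k(f) = -9 (k(f) = -5*2 + 1 = -10 + 1 = -9)
D(q, Q) = -27 - 27*q (D(q, Q) = 3*(-9*q - 9) = 3*(-9 - 9*q) = -27 - 27*q)
376*((D(-2, 12) - 63) - 299) = 376*(((-27 - 27*(-2)) - 63) - 299) = 376*(((-27 + 54) - 63) - 299) = 376*((27 - 63) - 299) = 376*(-36 - 299) = 376*(-335) = -125960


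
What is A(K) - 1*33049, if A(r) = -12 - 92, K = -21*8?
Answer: -33153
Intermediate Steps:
K = -168
A(r) = -104
A(K) - 1*33049 = -104 - 1*33049 = -104 - 33049 = -33153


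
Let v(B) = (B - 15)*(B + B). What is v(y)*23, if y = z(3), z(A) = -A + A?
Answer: 0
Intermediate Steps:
z(A) = 0
y = 0
v(B) = 2*B*(-15 + B) (v(B) = (-15 + B)*(2*B) = 2*B*(-15 + B))
v(y)*23 = (2*0*(-15 + 0))*23 = (2*0*(-15))*23 = 0*23 = 0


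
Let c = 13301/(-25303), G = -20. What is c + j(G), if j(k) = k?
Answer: -519361/25303 ≈ -20.526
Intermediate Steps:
c = -13301/25303 (c = 13301*(-1/25303) = -13301/25303 ≈ -0.52567)
c + j(G) = -13301/25303 - 20 = -519361/25303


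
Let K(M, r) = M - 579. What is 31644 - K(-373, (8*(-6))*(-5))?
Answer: 32596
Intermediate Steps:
K(M, r) = -579 + M
31644 - K(-373, (8*(-6))*(-5)) = 31644 - (-579 - 373) = 31644 - 1*(-952) = 31644 + 952 = 32596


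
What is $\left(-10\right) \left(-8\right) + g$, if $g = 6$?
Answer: $86$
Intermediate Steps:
$\left(-10\right) \left(-8\right) + g = \left(-10\right) \left(-8\right) + 6 = 80 + 6 = 86$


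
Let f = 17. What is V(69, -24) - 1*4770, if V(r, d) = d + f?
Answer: -4777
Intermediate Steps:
V(r, d) = 17 + d (V(r, d) = d + 17 = 17 + d)
V(69, -24) - 1*4770 = (17 - 24) - 1*4770 = -7 - 4770 = -4777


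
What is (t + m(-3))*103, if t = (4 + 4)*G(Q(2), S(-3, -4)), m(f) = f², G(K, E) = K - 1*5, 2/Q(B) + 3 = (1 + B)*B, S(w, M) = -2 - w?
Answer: -7931/3 ≈ -2643.7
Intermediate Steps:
Q(B) = 2/(-3 + B*(1 + B)) (Q(B) = 2/(-3 + (1 + B)*B) = 2/(-3 + B*(1 + B)))
G(K, E) = -5 + K (G(K, E) = K - 5 = -5 + K)
t = -104/3 (t = (4 + 4)*(-5 + 2/(-3 + 2 + 2²)) = 8*(-5 + 2/(-3 + 2 + 4)) = 8*(-5 + 2/3) = 8*(-5 + 2*(⅓)) = 8*(-5 + ⅔) = 8*(-13/3) = -104/3 ≈ -34.667)
(t + m(-3))*103 = (-104/3 + (-3)²)*103 = (-104/3 + 9)*103 = -77/3*103 = -7931/3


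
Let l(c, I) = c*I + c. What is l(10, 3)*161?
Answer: 6440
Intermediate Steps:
l(c, I) = c + I*c (l(c, I) = I*c + c = c + I*c)
l(10, 3)*161 = (10*(1 + 3))*161 = (10*4)*161 = 40*161 = 6440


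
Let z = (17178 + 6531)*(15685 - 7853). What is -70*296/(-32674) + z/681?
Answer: 1011202139472/3708499 ≈ 2.7267e+5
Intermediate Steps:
z = 185688888 (z = 23709*7832 = 185688888)
-70*296/(-32674) + z/681 = -70*296/(-32674) + 185688888/681 = -20720*(-1/32674) + 185688888*(1/681) = 10360/16337 + 61896296/227 = 1011202139472/3708499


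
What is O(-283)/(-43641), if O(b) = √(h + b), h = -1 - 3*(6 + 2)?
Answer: -2*I*√77/43641 ≈ -0.00040214*I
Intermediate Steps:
h = -25 (h = -1 - 3*8 = -1 - 24 = -25)
O(b) = √(-25 + b)
O(-283)/(-43641) = √(-25 - 283)/(-43641) = √(-308)*(-1/43641) = (2*I*√77)*(-1/43641) = -2*I*√77/43641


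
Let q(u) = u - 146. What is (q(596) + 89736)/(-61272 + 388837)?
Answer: 90186/327565 ≈ 0.27532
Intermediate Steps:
q(u) = -146 + u
(q(596) + 89736)/(-61272 + 388837) = ((-146 + 596) + 89736)/(-61272 + 388837) = (450 + 89736)/327565 = 90186*(1/327565) = 90186/327565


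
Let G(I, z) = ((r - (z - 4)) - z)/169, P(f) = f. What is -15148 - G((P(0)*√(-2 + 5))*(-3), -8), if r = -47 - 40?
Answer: -2559945/169 ≈ -15148.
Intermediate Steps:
r = -87
G(I, z) = -83/169 - 2*z/169 (G(I, z) = ((-87 - (z - 4)) - z)/169 = ((-87 - (-4 + z)) - z)*(1/169) = ((-87 + (4 - z)) - z)*(1/169) = ((-83 - z) - z)*(1/169) = (-83 - 2*z)*(1/169) = -83/169 - 2*z/169)
-15148 - G((P(0)*√(-2 + 5))*(-3), -8) = -15148 - (-83/169 - 2/169*(-8)) = -15148 - (-83/169 + 16/169) = -15148 - 1*(-67/169) = -15148 + 67/169 = -2559945/169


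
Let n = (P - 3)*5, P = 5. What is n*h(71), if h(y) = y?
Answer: 710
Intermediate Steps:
n = 10 (n = (5 - 3)*5 = 2*5 = 10)
n*h(71) = 10*71 = 710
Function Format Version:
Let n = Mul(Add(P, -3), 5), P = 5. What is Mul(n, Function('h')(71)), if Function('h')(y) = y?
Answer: 710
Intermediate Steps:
n = 10 (n = Mul(Add(5, -3), 5) = Mul(2, 5) = 10)
Mul(n, Function('h')(71)) = Mul(10, 71) = 710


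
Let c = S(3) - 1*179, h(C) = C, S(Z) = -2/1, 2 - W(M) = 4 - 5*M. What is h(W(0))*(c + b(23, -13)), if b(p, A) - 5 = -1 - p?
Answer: 400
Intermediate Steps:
b(p, A) = 4 - p (b(p, A) = 5 + (-1 - p) = 4 - p)
W(M) = -2 + 5*M (W(M) = 2 - (4 - 5*M) = 2 + (-4 + 5*M) = -2 + 5*M)
S(Z) = -2 (S(Z) = -2*1 = -2)
c = -181 (c = -2 - 1*179 = -2 - 179 = -181)
h(W(0))*(c + b(23, -13)) = (-2 + 5*0)*(-181 + (4 - 1*23)) = (-2 + 0)*(-181 + (4 - 23)) = -2*(-181 - 19) = -2*(-200) = 400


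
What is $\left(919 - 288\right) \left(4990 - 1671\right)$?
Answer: $2094289$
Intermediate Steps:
$\left(919 - 288\right) \left(4990 - 1671\right) = 631 \cdot 3319 = 2094289$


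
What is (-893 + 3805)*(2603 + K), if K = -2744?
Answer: -410592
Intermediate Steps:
(-893 + 3805)*(2603 + K) = (-893 + 3805)*(2603 - 2744) = 2912*(-141) = -410592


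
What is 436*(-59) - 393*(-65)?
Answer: -179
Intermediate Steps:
436*(-59) - 393*(-65) = -25724 + 25545 = -179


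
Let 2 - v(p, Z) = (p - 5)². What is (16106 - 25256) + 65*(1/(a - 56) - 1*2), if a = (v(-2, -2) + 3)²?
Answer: -3489267/376 ≈ -9280.0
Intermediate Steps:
v(p, Z) = 2 - (-5 + p)² (v(p, Z) = 2 - (p - 5)² = 2 - (-5 + p)²)
a = 1936 (a = ((2 - (-5 - 2)²) + 3)² = ((2 - 1*(-7)²) + 3)² = ((2 - 1*49) + 3)² = ((2 - 49) + 3)² = (-47 + 3)² = (-44)² = 1936)
(16106 - 25256) + 65*(1/(a - 56) - 1*2) = (16106 - 25256) + 65*(1/(1936 - 56) - 1*2) = -9150 + 65*(1/1880 - 2) = -9150 + 65*(-3759/1880) = -9150 - 48867/376 = -3489267/376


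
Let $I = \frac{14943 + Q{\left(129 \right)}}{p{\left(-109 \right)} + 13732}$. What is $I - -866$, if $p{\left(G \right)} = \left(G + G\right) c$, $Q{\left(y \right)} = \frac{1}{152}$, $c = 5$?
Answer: $\frac{1666363081}{1921584} \approx 867.18$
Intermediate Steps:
$Q{\left(y \right)} = \frac{1}{152}$
$p{\left(G \right)} = 10 G$ ($p{\left(G \right)} = \left(G + G\right) 5 = 2 G 5 = 10 G$)
$I = \frac{2271337}{1921584}$ ($I = \frac{14943 + \frac{1}{152}}{10 \left(-109\right) + 13732} = \frac{2271337}{152 \left(-1090 + 13732\right)} = \frac{2271337}{152 \cdot 12642} = \frac{2271337}{152} \cdot \frac{1}{12642} = \frac{2271337}{1921584} \approx 1.182$)
$I - -866 = \frac{2271337}{1921584} - -866 = \frac{2271337}{1921584} + 866 = \frac{1666363081}{1921584}$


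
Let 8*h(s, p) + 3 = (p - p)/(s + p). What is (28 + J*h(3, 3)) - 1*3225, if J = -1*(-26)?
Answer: -12827/4 ≈ -3206.8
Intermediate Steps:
J = 26
h(s, p) = -3/8 (h(s, p) = -3/8 + ((p - p)/(s + p))/8 = -3/8 + (0/(p + s))/8 = -3/8 + (1/8)*0 = -3/8 + 0 = -3/8)
(28 + J*h(3, 3)) - 1*3225 = (28 + 26*(-3/8)) - 1*3225 = (28 - 39/4) - 3225 = 73/4 - 3225 = -12827/4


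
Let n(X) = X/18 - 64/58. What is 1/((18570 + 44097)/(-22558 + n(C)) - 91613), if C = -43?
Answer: -11777099/1078968082861 ≈ -1.0915e-5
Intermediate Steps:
n(X) = -32/29 + X/18 (n(X) = X*(1/18) - 64*1/58 = X/18 - 32/29 = -32/29 + X/18)
1/((18570 + 44097)/(-22558 + n(C)) - 91613) = 1/((18570 + 44097)/(-22558 + (-32/29 + (1/18)*(-43))) - 91613) = 1/(62667/(-22558 + (-32/29 - 43/18)) - 91613) = 1/(62667/(-22558 - 1823/522) - 91613) = 1/(62667/(-11777099/522) - 91613) = 1/(62667*(-522/11777099) - 91613) = 1/(-32712174/11777099 - 91613) = 1/(-1078968082861/11777099) = -11777099/1078968082861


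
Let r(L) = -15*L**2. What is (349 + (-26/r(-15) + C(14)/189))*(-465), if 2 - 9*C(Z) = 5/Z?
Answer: -32206258267/198450 ≈ -1.6229e+5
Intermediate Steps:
C(Z) = 2/9 - 5/(9*Z)
(349 + (-26/r(-15) + C(14)/189))*(-465) = (349 + (-26/((-15*(-15)**2)) + ((1/9)*(-5 + 2*14)/14)/189))*(-465) = (349 + (-26/((-15*225)) + ((1/9)*(1/14)*(-5 + 28))*(1/189)))*(-465) = (349 + (-26/(-3375) + ((1/9)*(1/14)*23)*(1/189)))*(-465) = (349 + (-26*(-1/3375) + (23/126)*(1/189)))*(-465) = (349 + (26/3375 + 23/23814))*(-465) = (349 + 25807/2976750)*(-465) = (1038911557/2976750)*(-465) = -32206258267/198450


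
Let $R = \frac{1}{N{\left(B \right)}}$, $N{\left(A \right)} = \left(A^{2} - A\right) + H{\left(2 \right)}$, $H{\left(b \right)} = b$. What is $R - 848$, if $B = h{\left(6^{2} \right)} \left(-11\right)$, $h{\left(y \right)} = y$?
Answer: $- \frac{133317471}{157214} \approx -848.0$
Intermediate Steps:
$B = -396$ ($B = 6^{2} \left(-11\right) = 36 \left(-11\right) = -396$)
$N{\left(A \right)} = 2 + A^{2} - A$ ($N{\left(A \right)} = \left(A^{2} - A\right) + 2 = 2 + A^{2} - A$)
$R = \frac{1}{157214}$ ($R = \frac{1}{2 + \left(-396\right)^{2} - -396} = \frac{1}{2 + 156816 + 396} = \frac{1}{157214} \approx 6.3608 \cdot 10^{-6}$)
$R - 848 = \frac{1}{157214} - 848 = - \frac{133317471}{157214}$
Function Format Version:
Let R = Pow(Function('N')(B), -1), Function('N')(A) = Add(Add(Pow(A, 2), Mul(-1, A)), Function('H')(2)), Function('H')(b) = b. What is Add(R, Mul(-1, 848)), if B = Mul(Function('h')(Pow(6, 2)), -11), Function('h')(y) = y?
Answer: Rational(-133317471, 157214) ≈ -848.00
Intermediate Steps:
B = -396 (B = Mul(Pow(6, 2), -11) = Mul(36, -11) = -396)
Function('N')(A) = Add(2, Pow(A, 2), Mul(-1, A)) (Function('N')(A) = Add(Add(Pow(A, 2), Mul(-1, A)), 2) = Add(2, Pow(A, 2), Mul(-1, A)))
R = Rational(1, 157214) (R = Pow(Add(2, Pow(-396, 2), Mul(-1, -396)), -1) = Pow(Add(2, 156816, 396), -1) = Pow(157214, -1) = Rational(1, 157214) ≈ 6.3608e-6)
Add(R, Mul(-1, 848)) = Add(Rational(1, 157214), Mul(-1, 848)) = Add(Rational(1, 157214), -848) = Rational(-133317471, 157214)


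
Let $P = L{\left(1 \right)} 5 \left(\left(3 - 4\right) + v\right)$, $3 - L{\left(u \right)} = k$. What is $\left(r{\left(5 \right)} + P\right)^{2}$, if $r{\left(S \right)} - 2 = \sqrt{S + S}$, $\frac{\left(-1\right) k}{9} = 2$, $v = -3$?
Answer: $\left(418 - \sqrt{10}\right)^{2} \approx 1.7209 \cdot 10^{5}$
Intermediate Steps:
$k = -18$ ($k = \left(-9\right) 2 = -18$)
$L{\left(u \right)} = 21$ ($L{\left(u \right)} = 3 - -18 = 3 + 18 = 21$)
$r{\left(S \right)} = 2 + \sqrt{2} \sqrt{S}$ ($r{\left(S \right)} = 2 + \sqrt{S + S} = 2 + \sqrt{2 S} = 2 + \sqrt{2} \sqrt{S}$)
$P = -420$ ($P = 21 \cdot 5 \left(\left(3 - 4\right) - 3\right) = 21 \cdot 5 \left(-1 - 3\right) = 21 \cdot 5 \left(-4\right) = 21 \left(-20\right) = -420$)
$\left(r{\left(5 \right)} + P\right)^{2} = \left(\left(2 + \sqrt{2} \sqrt{5}\right) - 420\right)^{2} = \left(\left(2 + \sqrt{10}\right) - 420\right)^{2} = \left(-418 + \sqrt{10}\right)^{2}$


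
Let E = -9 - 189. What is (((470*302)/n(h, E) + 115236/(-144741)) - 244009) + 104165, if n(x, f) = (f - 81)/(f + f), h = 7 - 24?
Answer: 92160035640/1495657 ≈ 61618.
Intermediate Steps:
E = -198
h = -17
n(x, f) = (-81 + f)/(2*f) (n(x, f) = (-81 + f)/((2*f)) = (-81 + f)*(1/(2*f)) = (-81 + f)/(2*f))
(((470*302)/n(h, E) + 115236/(-144741)) - 244009) + 104165 = (((470*302)/(((1/2)*(-81 - 198)/(-198))) + 115236/(-144741)) - 244009) + 104165 = ((141940/(((1/2)*(-1/198)*(-279))) + 115236*(-1/144741)) - 244009) + 104165 = ((141940/(31/44) - 38412/48247) - 244009) + 104165 = ((141940*(44/31) - 38412/48247) - 244009) + 104165 = ((6245360/31 - 38412/48247) - 244009) + 104165 = (301318693148/1495657 - 244009) + 104165 = -63635075765/1495657 + 104165 = 92160035640/1495657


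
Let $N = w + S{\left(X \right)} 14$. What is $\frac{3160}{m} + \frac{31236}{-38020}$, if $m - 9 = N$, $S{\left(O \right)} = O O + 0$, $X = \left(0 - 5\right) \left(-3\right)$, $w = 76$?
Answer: $\frac{954737}{6149735} \approx 0.15525$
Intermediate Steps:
$X = 15$ ($X = \left(-5\right) \left(-3\right) = 15$)
$S{\left(O \right)} = O^{2}$ ($S{\left(O \right)} = O^{2} + 0 = O^{2}$)
$N = 3226$ ($N = 76 + 15^{2} \cdot 14 = 76 + 225 \cdot 14 = 76 + 3150 = 3226$)
$m = 3235$ ($m = 9 + 3226 = 3235$)
$\frac{3160}{m} + \frac{31236}{-38020} = \frac{3160}{3235} + \frac{31236}{-38020} = 3160 \cdot \frac{1}{3235} + 31236 \left(- \frac{1}{38020}\right) = \frac{632}{647} - \frac{7809}{9505} = \frac{954737}{6149735}$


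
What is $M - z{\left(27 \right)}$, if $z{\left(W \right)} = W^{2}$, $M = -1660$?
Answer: $-2389$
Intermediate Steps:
$M - z{\left(27 \right)} = -1660 - 27^{2} = -1660 - 729 = -2389$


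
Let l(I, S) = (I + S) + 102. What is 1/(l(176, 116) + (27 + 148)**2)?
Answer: 1/31019 ≈ 3.2238e-5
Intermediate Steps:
l(I, S) = 102 + I + S
1/(l(176, 116) + (27 + 148)**2) = 1/((102 + 176 + 116) + (27 + 148)**2) = 1/(394 + 175**2) = 1/(394 + 30625) = 1/31019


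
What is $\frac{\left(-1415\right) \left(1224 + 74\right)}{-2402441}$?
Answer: $\frac{1836670}{2402441} \approx 0.7645$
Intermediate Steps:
$\frac{\left(-1415\right) \left(1224 + 74\right)}{-2402441} = \left(-1415\right) 1298 \left(- \frac{1}{2402441}\right) = \left(-1836670\right) \left(- \frac{1}{2402441}\right) = \frac{1836670}{2402441}$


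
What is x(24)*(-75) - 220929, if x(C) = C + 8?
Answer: -223329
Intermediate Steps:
x(C) = 8 + C
x(24)*(-75) - 220929 = (8 + 24)*(-75) - 220929 = 32*(-75) - 220929 = -2400 - 220929 = -223329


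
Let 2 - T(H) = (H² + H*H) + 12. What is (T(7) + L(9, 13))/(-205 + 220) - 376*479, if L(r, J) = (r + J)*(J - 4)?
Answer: -180098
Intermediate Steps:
T(H) = -10 - 2*H² (T(H) = 2 - ((H² + H*H) + 12) = 2 - ((H² + H²) + 12) = 2 - (2*H² + 12) = 2 - (12 + 2*H²) = 2 + (-12 - 2*H²) = -10 - 2*H²)
L(r, J) = (-4 + J)*(J + r) (L(r, J) = (J + r)*(-4 + J) = (-4 + J)*(J + r))
(T(7) + L(9, 13))/(-205 + 220) - 376*479 = ((-10 - 2*7²) + (13² - 4*13 - 4*9 + 13*9))/(-205 + 220) - 376*479 = ((-10 - 2*49) + (169 - 52 - 36 + 117))/15 - 180104 = ((-10 - 98) + 198)*(1/15) - 180104 = (-108 + 198)*(1/15) - 180104 = 90*(1/15) - 180104 = 6 - 180104 = -180098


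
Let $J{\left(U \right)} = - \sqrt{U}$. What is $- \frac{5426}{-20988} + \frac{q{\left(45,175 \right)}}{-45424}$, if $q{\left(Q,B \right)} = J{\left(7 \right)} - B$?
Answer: $\frac{62535881}{238339728} + \frac{\sqrt{7}}{45424} \approx 0.26244$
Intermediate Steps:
$q{\left(Q,B \right)} = - B - \sqrt{7}$ ($q{\left(Q,B \right)} = - \sqrt{7} - B = - B - \sqrt{7}$)
$- \frac{5426}{-20988} + \frac{q{\left(45,175 \right)}}{-45424} = - \frac{5426}{-20988} + \frac{\left(-1\right) 175 - \sqrt{7}}{-45424} = \left(-5426\right) \left(- \frac{1}{20988}\right) + \left(-175 - \sqrt{7}\right) \left(- \frac{1}{45424}\right) = \frac{2713}{10494} + \left(\frac{175}{45424} + \frac{\sqrt{7}}{45424}\right) = \frac{62535881}{238339728} + \frac{\sqrt{7}}{45424}$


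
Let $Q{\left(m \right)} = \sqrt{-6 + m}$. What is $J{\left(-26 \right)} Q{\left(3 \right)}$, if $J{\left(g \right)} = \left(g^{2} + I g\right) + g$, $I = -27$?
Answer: $1352 i \sqrt{3} \approx 2341.7 i$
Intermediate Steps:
$J{\left(g \right)} = g^{2} - 26 g$ ($J{\left(g \right)} = \left(g^{2} - 27 g\right) + g = g^{2} - 26 g$)
$J{\left(-26 \right)} Q{\left(3 \right)} = - 26 \left(-26 - 26\right) \sqrt{-6 + 3} = \left(-26\right) \left(-52\right) \sqrt{-3} = 1352 i \sqrt{3}$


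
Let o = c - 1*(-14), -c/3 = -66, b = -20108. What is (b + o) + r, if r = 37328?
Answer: 17432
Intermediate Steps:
c = 198 (c = -3*(-66) = 198)
o = 212 (o = 198 - 1*(-14) = 198 + 14 = 212)
(b + o) + r = (-20108 + 212) + 37328 = -19896 + 37328 = 17432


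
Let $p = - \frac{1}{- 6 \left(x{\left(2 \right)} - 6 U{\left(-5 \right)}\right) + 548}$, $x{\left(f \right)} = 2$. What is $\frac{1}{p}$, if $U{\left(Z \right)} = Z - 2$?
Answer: $-284$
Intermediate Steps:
$U{\left(Z \right)} = -2 + Z$
$p = - \frac{1}{284}$ ($p = - \frac{1}{- 6 \left(2 - 6 \left(-2 - 5\right)\right) + 548} = - \frac{1}{- 6 \left(2 - -42\right) + 548} = - \frac{1}{- 6 \left(2 + 42\right) + 548} = - \frac{1}{\left(-6\right) 44 + 548} = - \frac{1}{-264 + 548} = - \frac{1}{284} \approx -0.0035211$)
$\frac{1}{p} = \frac{1}{- \frac{1}{284}} = -284$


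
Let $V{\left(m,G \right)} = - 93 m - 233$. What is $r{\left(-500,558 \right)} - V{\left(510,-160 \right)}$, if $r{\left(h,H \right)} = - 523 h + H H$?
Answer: $620527$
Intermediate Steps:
$r{\left(h,H \right)} = H^{2} - 523 h$ ($r{\left(h,H \right)} = - 523 h + H^{2} = H^{2} - 523 h$)
$V{\left(m,G \right)} = -233 - 93 m$
$r{\left(-500,558 \right)} - V{\left(510,-160 \right)} = \left(558^{2} - -261500\right) - \left(-233 - 47430\right) = \left(311364 + 261500\right) - \left(-233 - 47430\right) = 572864 - -47663 = 572864 + 47663 = 620527$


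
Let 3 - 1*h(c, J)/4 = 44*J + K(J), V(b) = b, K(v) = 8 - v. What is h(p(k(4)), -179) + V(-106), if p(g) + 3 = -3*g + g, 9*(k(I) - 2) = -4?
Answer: 30662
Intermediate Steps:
k(I) = 14/9 (k(I) = 2 + (1/9)*(-4) = 2 - 4/9 = 14/9)
p(g) = -3 - 2*g (p(g) = -3 + (-3*g + g) = -3 - 2*g)
h(c, J) = -20 - 172*J (h(c, J) = 12 - 4*(44*J + (8 - J)) = 12 - 4*(8 + 43*J) = 12 + (-32 - 172*J) = -20 - 172*J)
h(p(k(4)), -179) + V(-106) = (-20 - 172*(-179)) - 106 = (-20 + 30788) - 106 = 30768 - 106 = 30662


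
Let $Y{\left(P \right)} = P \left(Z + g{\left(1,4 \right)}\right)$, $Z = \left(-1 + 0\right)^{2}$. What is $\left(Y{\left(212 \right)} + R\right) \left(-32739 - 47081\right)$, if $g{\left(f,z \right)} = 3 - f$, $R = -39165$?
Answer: $3075384780$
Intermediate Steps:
$Z = 1$ ($Z = \left(-1\right)^{2} = 1$)
$Y{\left(P \right)} = 3 P$ ($Y{\left(P \right)} = P \left(1 + \left(3 - 1\right)\right) = P \left(1 + 2\right) = P 3 = 3 P$)
$\left(Y{\left(212 \right)} + R\right) \left(-32739 - 47081\right) = \left(3 \cdot 212 - 39165\right) \left(-32739 - 47081\right) = \left(636 - 39165\right) \left(-79820\right) = \left(-38529\right) \left(-79820\right) = 3075384780$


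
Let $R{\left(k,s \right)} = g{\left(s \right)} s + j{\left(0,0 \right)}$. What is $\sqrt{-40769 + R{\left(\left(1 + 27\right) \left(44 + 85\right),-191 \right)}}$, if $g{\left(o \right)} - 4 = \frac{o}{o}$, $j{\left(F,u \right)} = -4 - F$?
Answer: $16 i \sqrt{163} \approx 204.27 i$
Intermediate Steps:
$g{\left(o \right)} = 5$ ($g{\left(o \right)} = 4 + \frac{o}{o} = 4 + 1 = 5$)
$R{\left(k,s \right)} = -4 + 5 s$ ($R{\left(k,s \right)} = 5 s - 4 = -4 + 5 s$)
$\sqrt{-40769 + R{\left(\left(1 + 27\right) \left(44 + 85\right),-191 \right)}} = \sqrt{-40769 + \left(-4 + 5 \left(-191\right)\right)} = \sqrt{-40769 - 959} = \sqrt{-41728} = 16 i \sqrt{163}$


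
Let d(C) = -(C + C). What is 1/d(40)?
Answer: -1/80 ≈ -0.012500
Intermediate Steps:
d(C) = -2*C
1/d(40) = 1/(-2*40) = 1/(-80) = -1/80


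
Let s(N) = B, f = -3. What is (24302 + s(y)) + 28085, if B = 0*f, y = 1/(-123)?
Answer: 52387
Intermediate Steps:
y = -1/123 ≈ -0.0081301
B = 0 (B = 0*(-3) = 0)
s(N) = 0
(24302 + s(y)) + 28085 = (24302 + 0) + 28085 = 24302 + 28085 = 52387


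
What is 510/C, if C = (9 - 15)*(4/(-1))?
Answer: 85/4 ≈ 21.250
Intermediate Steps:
C = 24 (C = -24*(-1) = -6*(-4) = 24)
510/C = 510/24 = 510*(1/24) = 85/4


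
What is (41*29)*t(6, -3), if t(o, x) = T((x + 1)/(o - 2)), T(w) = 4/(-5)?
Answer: -4756/5 ≈ -951.20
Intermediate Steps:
T(w) = -⅘ (T(w) = 4*(-⅕) = -⅘)
t(o, x) = -⅘
(41*29)*t(6, -3) = (41*29)*(-⅘) = 1189*(-⅘) = -4756/5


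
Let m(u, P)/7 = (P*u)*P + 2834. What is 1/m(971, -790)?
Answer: 1/4242027538 ≈ 2.3574e-10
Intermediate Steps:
m(u, P) = 19838 + 7*u*P² (m(u, P) = 7*((P*u)*P + 2834) = 7*(u*P² + 2834) = 7*(2834 + u*P²) = 19838 + 7*u*P²)
1/m(971, -790) = 1/(19838 + 7*971*(-790)²) = 1/(19838 + 7*971*624100) = 1/(19838 + 4242007700) = 1/4242027538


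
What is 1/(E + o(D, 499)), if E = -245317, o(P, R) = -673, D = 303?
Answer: -1/245990 ≈ -4.0652e-6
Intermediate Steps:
1/(E + o(D, 499)) = 1/(-245317 - 673) = 1/(-245990) = -1/245990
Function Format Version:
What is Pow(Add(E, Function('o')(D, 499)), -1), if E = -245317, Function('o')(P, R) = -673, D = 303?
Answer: Rational(-1, 245990) ≈ -4.0652e-6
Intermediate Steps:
Pow(Add(E, Function('o')(D, 499)), -1) = Pow(Add(-245317, -673), -1) = Pow(-245990, -1) = Rational(-1, 245990)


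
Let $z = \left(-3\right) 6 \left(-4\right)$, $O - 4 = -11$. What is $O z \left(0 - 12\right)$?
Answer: $6048$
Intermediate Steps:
$O = -7$ ($O = 4 - 11 = -7$)
$z = 72$ ($z = \left(-18\right) \left(-4\right) = 72$)
$O z \left(0 - 12\right) = \left(-7\right) 72 \left(0 - 12\right) = - 504 \left(0 - 12\right) = \left(-504\right) \left(-12\right) = 6048$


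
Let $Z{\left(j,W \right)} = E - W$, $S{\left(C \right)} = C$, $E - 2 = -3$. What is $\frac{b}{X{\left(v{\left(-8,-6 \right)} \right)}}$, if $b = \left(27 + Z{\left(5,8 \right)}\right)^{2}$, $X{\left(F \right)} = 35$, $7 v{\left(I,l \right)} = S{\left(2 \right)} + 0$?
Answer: $\frac{324}{35} \approx 9.2571$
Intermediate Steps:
$E = -1$ ($E = 2 - 3 = -1$)
$v{\left(I,l \right)} = \frac{2}{7}$ ($v{\left(I,l \right)} = \frac{2 + 0}{7} = \frac{1}{7} \cdot 2 = \frac{2}{7}$)
$Z{\left(j,W \right)} = -1 - W$
$b = 324$ ($b = \left(27 - 9\right)^{2} = 18^{2} = 324$)
$\frac{b}{X{\left(v{\left(-8,-6 \right)} \right)}} = \frac{324}{35}$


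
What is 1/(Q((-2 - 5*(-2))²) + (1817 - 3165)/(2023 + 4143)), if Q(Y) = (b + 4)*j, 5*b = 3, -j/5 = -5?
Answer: 3083/353871 ≈ 0.0087122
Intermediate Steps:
j = 25 (j = -5*(-5) = 25)
b = ⅗ (b = (⅕)*3 = ⅗ ≈ 0.60000)
Q(Y) = 115 (Q(Y) = (⅗ + 4)*25 = (23/5)*25 = 115)
1/(Q((-2 - 5*(-2))²) + (1817 - 3165)/(2023 + 4143)) = 1/(115 + (1817 - 3165)/(2023 + 4143)) = 1/(115 - 1348/6166) = 1/(115 - 1348*1/6166) = 1/(115 - 674/3083) = 1/(353871/3083) = 3083/353871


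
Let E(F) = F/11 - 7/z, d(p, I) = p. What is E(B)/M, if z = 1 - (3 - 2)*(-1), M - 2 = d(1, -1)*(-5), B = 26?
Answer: 25/66 ≈ 0.37879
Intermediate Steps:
M = -3 (M = 2 + 1*(-5) = 2 - 5 = -3)
z = 2 (z = 1 - (-1) = 1 - 1*(-1) = 1 + 1 = 2)
E(F) = -7/2 + F/11 (E(F) = F/11 - 7/2 = -7/2 + F/11)
E(B)/M = (-7/2 + (1/11)*26)/(-3) = (-7/2 + 26/11)*(-⅓) = -25/22*(-⅓) = 25/66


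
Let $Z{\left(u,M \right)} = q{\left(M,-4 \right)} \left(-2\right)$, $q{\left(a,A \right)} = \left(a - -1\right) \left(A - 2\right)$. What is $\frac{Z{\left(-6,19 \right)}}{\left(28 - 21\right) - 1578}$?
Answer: $- \frac{240}{1571} \approx -0.15277$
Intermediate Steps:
$q{\left(a,A \right)} = \left(1 + a\right) \left(-2 + A\right)$ ($q{\left(a,A \right)} = \left(a + 1\right) \left(-2 + A\right) = \left(1 + a\right) \left(-2 + A\right)$)
$Z{\left(u,M \right)} = 12 + 12 M$ ($Z{\left(u,M \right)} = \left(-2 - 4 - 2 M - 4 M\right) \left(-2\right) = \left(-6 - 6 M\right) \left(-2\right) = 12 + 12 M$)
$\frac{Z{\left(-6,19 \right)}}{\left(28 - 21\right) - 1578} = \frac{12 + 12 \cdot 19}{\left(28 - 21\right) - 1578} = \frac{12 + 228}{\left(28 - 21\right) - 1578} = \frac{240}{7 - 1578} = \frac{240}{-1571} = 240 \left(- \frac{1}{1571}\right) = - \frac{240}{1571}$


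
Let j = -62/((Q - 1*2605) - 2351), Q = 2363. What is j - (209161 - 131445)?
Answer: -201517526/2593 ≈ -77716.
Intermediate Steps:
j = 62/2593 (j = -62/((2363 - 1*2605) - 2351) = -62/((2363 - 2605) - 2351) = -62/(-242 - 2351) = -62/(-2593) = -1/2593*(-62) = 62/2593 ≈ 0.023911)
j - (209161 - 131445) = 62/2593 - (209161 - 131445) = 62/2593 - 1*77716 = 62/2593 - 77716 = -201517526/2593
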